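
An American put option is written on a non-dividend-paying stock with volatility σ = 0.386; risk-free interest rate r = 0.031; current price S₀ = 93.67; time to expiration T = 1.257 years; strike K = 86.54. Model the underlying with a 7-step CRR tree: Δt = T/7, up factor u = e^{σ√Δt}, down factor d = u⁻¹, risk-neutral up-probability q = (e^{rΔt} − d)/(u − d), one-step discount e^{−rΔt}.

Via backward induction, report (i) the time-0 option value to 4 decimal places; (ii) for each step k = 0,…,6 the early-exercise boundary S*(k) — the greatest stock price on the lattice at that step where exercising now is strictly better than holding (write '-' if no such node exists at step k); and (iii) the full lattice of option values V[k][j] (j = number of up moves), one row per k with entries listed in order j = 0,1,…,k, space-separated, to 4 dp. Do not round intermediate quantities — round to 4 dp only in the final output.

price = 11.0916
boundary = - - - - 48.6910 57.3438 67.5343
tree:
11.0916
15.8779 5.9566
22.0496 9.2750 2.3762
29.5251 14.0849 4.0928 0.5157
37.8490 20.7148 6.9570 0.9900 0.0000
45.1961 29.1962 11.6279 1.9005 0.0000 0.0000
51.4347 37.8490 19.0057 3.6485 0.0000 0.0000 0.0000
56.7318 45.1961 29.1962 7.0042 0.0000 0.0000 0.0000 0.0000

Δt=0.17957  u=1.17771  d=0.84911  q=0.47619  discount=0.99445
step 7 (expiry): payoffs max(K−S,0) = 56.7318 45.1961 29.1962 7.0042 0.0000 0.0000 0.0000 0.0000
step 6: (k=6,j=0): S=35.1053, (K−S)⁺=51.4347, hold=50.9543 ⇒ V=51.4347 exercise | (k=6,j=1): S=48.6910, (K−S)⁺=37.8490, hold=37.3686 ⇒ V=37.8490 exercise | (k=6,j=2): S=67.5343, (K−S)⁺=19.0057, hold=18.5253 ⇒ V=19.0057 exercise | (k=6,j=3): S=93.6700, (K−S)⁺=0.0000, hold=3.6485 ⇒ V=3.6485 continue | (k=6,j=4): S=129.9201, (K−S)⁺=0.0000, hold=0.0000 ⇒ V=0.0000 continue | (k=6,j=5): S=180.1989, (K−S)⁺=0.0000, hold=0.0000 ⇒ V=0.0000 continue | (k=6,j=6): S=249.9356, (K−S)⁺=0.0000, hold=0.0000 ⇒ V=0.0000 continue  boundary S*=67.5343
step 5: (k=5,j=0): S=41.3439, (K−S)⁺=45.1961, hold=44.7157 ⇒ V=45.1961 exercise | (k=5,j=1): S=57.3438, (K−S)⁺=29.1962, hold=28.7158 ⇒ V=29.1962 exercise | (k=5,j=2): S=79.5358, (K−S)⁺=7.0042, hold=11.6279 ⇒ V=11.6279 continue | (k=5,j=3): S=110.3160, (K−S)⁺=0.0000, hold=1.9005 ⇒ V=1.9005 continue | (k=5,j=4): S=153.0080, (K−S)⁺=0.0000, hold=0.0000 ⇒ V=0.0000 continue | (k=5,j=5): S=212.2219, (K−S)⁺=0.0000, hold=0.0000 ⇒ V=0.0000 continue  boundary S*=57.3438
step 4: (k=4,j=0): S=48.6910, (K−S)⁺=37.8490, hold=37.3686 ⇒ V=37.8490 exercise | (k=4,j=1): S=67.5343, (K−S)⁺=19.0057, hold=20.7148 ⇒ V=20.7148 continue | (k=4,j=2): S=93.6700, (K−S)⁺=0.0000, hold=6.9570 ⇒ V=6.9570 continue | (k=4,j=3): S=129.9201, (K−S)⁺=0.0000, hold=0.9900 ⇒ V=0.9900 continue | (k=4,j=4): S=180.1989, (K−S)⁺=0.0000, hold=0.0000 ⇒ V=0.0000 continue  boundary S*=48.6910
step 3: (k=3,j=0): S=57.3438, (K−S)⁺=29.1962, hold=29.5251 ⇒ V=29.5251 continue | (k=3,j=1): S=79.5358, (K−S)⁺=7.0042, hold=14.0849 ⇒ V=14.0849 continue | (k=3,j=2): S=110.3160, (K−S)⁺=0.0000, hold=4.0928 ⇒ V=4.0928 continue | (k=3,j=3): S=153.0080, (K−S)⁺=0.0000, hold=0.5157 ⇒ V=0.5157 continue  boundary S*=-
step 2: (k=2,j=0): S=67.5343, (K−S)⁺=19.0057, hold=22.0496 ⇒ V=22.0496 continue | (k=2,j=1): S=93.6700, (K−S)⁺=0.0000, hold=9.2750 ⇒ V=9.2750 continue | (k=2,j=2): S=129.9201, (K−S)⁺=0.0000, hold=2.3762 ⇒ V=2.3762 continue  boundary S*=-
step 1: (k=1,j=0): S=79.5358, (K−S)⁺=7.0042, hold=15.8779 ⇒ V=15.8779 continue | (k=1,j=1): S=110.3160, (K−S)⁺=0.0000, hold=5.9566 ⇒ V=5.9566 continue  boundary S*=-
step 0: (k=0,j=0): S=93.6700, (K−S)⁺=0.0000, hold=11.0916 ⇒ V=11.0916 continue  boundary S*=-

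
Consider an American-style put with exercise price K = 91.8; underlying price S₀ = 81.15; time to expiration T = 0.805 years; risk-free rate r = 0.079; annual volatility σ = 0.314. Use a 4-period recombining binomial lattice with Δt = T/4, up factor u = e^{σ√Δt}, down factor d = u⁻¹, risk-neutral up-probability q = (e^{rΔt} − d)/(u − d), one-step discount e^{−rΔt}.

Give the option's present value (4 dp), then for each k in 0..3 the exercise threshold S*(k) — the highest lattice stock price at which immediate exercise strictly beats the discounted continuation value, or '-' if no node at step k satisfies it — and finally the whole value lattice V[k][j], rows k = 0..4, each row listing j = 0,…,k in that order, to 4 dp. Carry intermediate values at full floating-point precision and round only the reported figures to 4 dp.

Δt=0.20125, u=1.15127, d=0.86861, q=0.52154, disc=e^(-rΔt)=0.98423
k=4 terminal: V=max(K-S,0) → 45.6062 30.5739 10.6500 0.0000 0.0000
k=3: j=0 S=53.1815 intr=38.6185 cont=37.1706 V=38.6185[EX]; j=1 S=70.4875 intr=21.3125 cont=19.8645 V=21.3125[EX]; j=2 S=93.4253 intr=0.0000 cont=5.0152 V=5.0152[hold]; j=3 S=123.8274 intr=0.0000 cont=0.0000 V=0.0000[hold]  S*(3)=70.4875
k=2: j=0 S=61.2261 intr=30.5739 cont=29.1260 V=30.5739[EX]; j=1 S=81.1500 intr=10.6500 cont=12.6107 V=12.6107[hold]; j=2 S=107.5575 intr=0.0000 cont=2.3617 V=2.3617[hold]  S*(2)=61.2261
k=1: j=0 S=70.4875 intr=21.3125 cont=20.8710 V=21.3125[EX]; j=1 S=93.4253 intr=0.0000 cont=7.1509 V=7.1509[hold]  S*(1)=70.4875
k=0: j=0 S=81.1500 intr=10.6500 cont=13.7070 V=13.7070[hold]  S*(0)=-

price = 13.7070
boundary = - 70.4875 61.2261 70.4875
tree:
13.7070
21.3125 7.1509
30.5739 12.6107 2.3617
38.6185 21.3125 5.0152 0.0000
45.6062 30.5739 10.6500 0.0000 0.0000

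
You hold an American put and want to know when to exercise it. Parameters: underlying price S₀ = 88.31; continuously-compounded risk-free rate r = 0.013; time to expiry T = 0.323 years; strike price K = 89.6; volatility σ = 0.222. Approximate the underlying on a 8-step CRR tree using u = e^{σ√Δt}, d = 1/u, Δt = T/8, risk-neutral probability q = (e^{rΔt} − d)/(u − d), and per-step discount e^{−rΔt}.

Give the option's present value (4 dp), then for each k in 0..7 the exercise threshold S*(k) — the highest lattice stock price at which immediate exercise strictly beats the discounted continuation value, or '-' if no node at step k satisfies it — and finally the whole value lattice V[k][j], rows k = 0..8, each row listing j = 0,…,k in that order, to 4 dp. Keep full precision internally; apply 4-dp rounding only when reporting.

Δt=0.04038, u=1.04562, d=0.95637, q=0.49473, disc=e^(-rΔt)=0.99948
k=8 terminal: V=max(K-S,0) → 27.7945 22.0271 15.7214 8.8274 1.2900 0.0000 0.0000 0.0000 0.0000
k=7: j=0 S=64.6249 intr=24.9751 cont=24.9281 V=24.9751[EX]; j=1 S=70.6554 intr=18.9446 cont=18.8975 V=18.9446[EX]; j=2 S=77.2487 intr=12.3513 cont=12.3043 V=12.3513[EX]; j=3 S=84.4573 intr=5.1427 cont=5.0957 V=5.1427[EX]; j=4 S=92.3385 intr=0.0000 cont=0.6515 V=0.6515[hold]; j=5 S=100.9551 intr=0.0000 cont=0.0000 V=0.0000[hold]; j=6 S=110.3759 intr=0.0000 cont=0.0000 V=0.0000[hold]; j=7 S=120.6757 intr=0.0000 cont=0.0000 V=0.0000[hold]  S*(7)=84.4573
k=6: j=0 S=67.5729 intr=22.0271 cont=21.9800 V=22.0271[EX]; j=1 S=73.8786 intr=15.7214 cont=15.6744 V=15.7214[EX]; j=2 S=80.7726 intr=8.8274 cont=8.7804 V=8.8274[EX]; j=3 S=88.3100 intr=1.2900 cont=2.9192 V=2.9192[hold]; j=4 S=96.5507 intr=0.0000 cont=0.3290 V=0.3290[hold]; j=5 S=105.5605 intr=0.0000 cont=0.0000 V=0.0000[hold]; j=6 S=115.4109 intr=0.0000 cont=0.0000 V=0.0000[hold]  S*(6)=80.7726
k=5: j=0 S=70.6554 intr=18.9446 cont=18.8975 V=18.9446[EX]; j=1 S=77.2487 intr=12.3513 cont=12.3043 V=12.3513[EX]; j=2 S=84.4573 intr=5.1427 cont=5.9013 V=5.9013[hold]; j=3 S=92.3385 intr=0.0000 cont=1.6369 V=1.6369[hold]; j=4 S=100.9551 intr=0.0000 cont=0.1661 V=0.1661[hold]; j=5 S=110.3759 intr=0.0000 cont=0.0000 V=0.0000[hold]  S*(5)=77.2487
k=4: j=0 S=73.8786 intr=15.7214 cont=15.6744 V=15.7214[EX]; j=1 S=80.7726 intr=8.8274 cont=9.1555 V=9.1555[hold]; j=2 S=88.3100 intr=1.2900 cont=3.7896 V=3.7896[hold]; j=3 S=96.5507 intr=0.0000 cont=0.9088 V=0.9088[hold]; j=4 S=105.5605 intr=0.0000 cont=0.0839 V=0.0839[hold]  S*(4)=73.8786
k=3: j=0 S=77.2487 intr=12.3513 cont=12.4665 V=12.4665[hold]; j=1 S=84.4573 intr=5.1427 cont=6.4974 V=6.4974[hold]; j=2 S=92.3385 intr=0.0000 cont=2.3631 V=2.3631[hold]; j=3 S=100.9551 intr=0.0000 cont=0.5004 V=0.5004[hold]  S*(3)=-
k=2: j=0 S=80.7726 intr=8.8274 cont=9.5084 V=9.5084[hold]; j=1 S=88.3100 intr=1.2900 cont=4.4497 V=4.4497[hold]; j=2 S=96.5507 intr=0.0000 cont=1.4408 V=1.4408[hold]  S*(2)=-
k=1: j=0 S=84.4573 intr=5.1427 cont=7.0020 V=7.0020[hold]; j=1 S=92.3385 intr=0.0000 cont=2.9595 V=2.9595[hold]  S*(1)=-
k=0: j=0 S=88.3100 intr=1.2900 cont=4.9994 V=4.9994[hold]  S*(0)=-

price = 4.9994
boundary = - - - - 73.8786 77.2487 80.7726 84.4573
tree:
4.9994
7.0020 2.9595
9.5084 4.4497 1.4408
12.4665 6.4974 2.3631 0.5004
15.7214 9.1555 3.7896 0.9088 0.0839
18.9446 12.3513 5.9013 1.6369 0.1661 0.0000
22.0271 15.7214 8.8274 2.9192 0.3290 0.0000 0.0000
24.9751 18.9446 12.3513 5.1427 0.6515 0.0000 0.0000 0.0000
27.7945 22.0271 15.7214 8.8274 1.2900 0.0000 0.0000 0.0000 0.0000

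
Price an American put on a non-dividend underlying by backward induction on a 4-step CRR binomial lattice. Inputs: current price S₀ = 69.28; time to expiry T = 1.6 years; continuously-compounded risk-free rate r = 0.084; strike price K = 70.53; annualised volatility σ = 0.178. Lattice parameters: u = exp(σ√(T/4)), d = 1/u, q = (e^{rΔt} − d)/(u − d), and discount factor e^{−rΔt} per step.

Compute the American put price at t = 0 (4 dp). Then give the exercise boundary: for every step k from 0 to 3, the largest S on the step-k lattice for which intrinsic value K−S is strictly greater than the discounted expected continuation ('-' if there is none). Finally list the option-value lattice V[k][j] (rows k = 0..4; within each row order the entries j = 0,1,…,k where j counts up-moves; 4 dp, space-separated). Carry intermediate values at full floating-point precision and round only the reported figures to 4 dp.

price = 3.9521
boundary = - 61.9037 55.3127 61.9037
tree:
3.9521
8.6263 1.3442
15.2173 3.4163 0.1658
21.1065 8.6263 0.4553 0.0000
26.3687 15.2173 1.2500 0.0000 0.0000

Δt=0.40000  u=1.11916  d=0.89353  q=0.62333  discount=0.96696
step 4 (expiry): payoffs max(K−S,0) = 26.3687 15.2173 1.2500 0.0000 0.0000
step 3: (k=3,j=0): S=49.4235, (K−S)⁺=21.1065, hold=18.7761 ⇒ V=21.1065 exercise | (k=3,j=1): S=61.9037, (K−S)⁺=8.6263, hold=6.2959 ⇒ V=8.6263 exercise | (k=3,j=2): S=77.5353, (K−S)⁺=0.0000, hold=0.4553 ⇒ V=0.4553 continue | (k=3,j=3): S=97.1142, (K−S)⁺=0.0000, hold=0.0000 ⇒ V=0.0000 continue  boundary S*=61.9037
step 2: (k=2,j=0): S=55.3127, (K−S)⁺=15.2173, hold=12.8869 ⇒ V=15.2173 exercise | (k=2,j=1): S=69.2800, (K−S)⁺=1.2500, hold=3.4163 ⇒ V=3.4163 continue | (k=2,j=2): S=86.7743, (K−S)⁺=0.0000, hold=0.1658 ⇒ V=0.1658 continue  boundary S*=55.3127
step 1: (k=1,j=0): S=61.9037, (K−S)⁺=8.6263, hold=7.6016 ⇒ V=8.6263 exercise | (k=1,j=1): S=77.5353, (K−S)⁺=0.0000, hold=1.3442 ⇒ V=1.3442 continue  boundary S*=61.9037
step 0: (k=0,j=0): S=69.2800, (K−S)⁺=1.2500, hold=3.9521 ⇒ V=3.9521 continue  boundary S*=-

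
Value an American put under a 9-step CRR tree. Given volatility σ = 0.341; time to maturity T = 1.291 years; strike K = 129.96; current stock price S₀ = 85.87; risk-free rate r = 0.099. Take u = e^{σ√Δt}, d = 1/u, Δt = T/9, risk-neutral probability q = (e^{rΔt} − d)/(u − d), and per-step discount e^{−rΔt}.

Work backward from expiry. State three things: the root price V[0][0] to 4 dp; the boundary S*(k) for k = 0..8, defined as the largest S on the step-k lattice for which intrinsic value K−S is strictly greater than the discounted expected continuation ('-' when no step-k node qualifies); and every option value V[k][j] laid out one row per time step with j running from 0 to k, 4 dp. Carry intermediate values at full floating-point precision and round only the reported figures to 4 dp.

price = 44.0900
boundary = 85.8700 97.7082 85.8700 97.7082 85.8700 97.7082 85.8700 97.7082 111.1783
tree:
44.0900
54.4939 32.2518
63.6372 44.0900 22.1973
71.6728 54.4939 32.2518 13.6332
78.7348 63.6372 44.0900 21.3690 6.9500
84.9411 71.6728 54.4939 32.2518 12.0266 2.5095
90.3955 78.7348 63.6372 44.0900 20.1542 4.9421 0.3593
95.1891 84.9411 71.6728 54.4939 32.2518 9.6707 0.7641 0.0000
99.4019 90.3955 78.7348 63.6372 44.0900 18.7817 1.6246 0.0000 0.0000
103.1043 95.1891 84.9411 71.6728 54.4939 32.2518 3.4545 0.0000 0.0000 0.0000

Δt=0.14344  u=1.13786  d=0.87884  q=0.52297  discount=0.98590
step 9 (expiry): payoffs max(K−S,0) = 103.1043 95.1891 84.9411 71.6728 54.4939 32.2518 3.4545 0.0000 0.0000 0.0000
step 8: (k=8,j=0): S=30.5581, (K−S)⁺=99.4019, hold=97.5694 ⇒ V=99.4019 exercise | (k=8,j=1): S=39.5645, (K−S)⁺=90.3955, hold=88.5630 ⇒ V=90.3955 exercise | (k=8,j=2): S=51.2252, (K−S)⁺=78.7348, hold=76.9022 ⇒ V=78.7348 exercise | (k=8,j=3): S=66.3228, (K−S)⁺=63.6372, hold=61.8047 ⇒ V=63.6372 exercise | (k=8,j=4): S=85.8700, (K−S)⁺=44.0900, hold=42.2575 ⇒ V=44.0900 exercise | (k=8,j=5): S=111.1783, (K−S)⁺=18.7817, hold=16.9491 ⇒ V=18.7817 exercise | (k=8,j=6): S=143.9458, (K−S)⁺=0.0000, hold=1.6246 ⇒ V=1.6246 continue | (k=8,j=7): S=186.3707, (K−S)⁺=0.0000, hold=0.0000 ⇒ V=0.0000 continue | (k=8,j=8): S=241.2995, (K−S)⁺=0.0000, hold=0.0000 ⇒ V=0.0000 continue  boundary S*=111.1783
step 7: (k=7,j=0): S=34.7709, (K−S)⁺=95.1891, hold=93.3566 ⇒ V=95.1891 exercise | (k=7,j=1): S=45.0189, (K−S)⁺=84.9411, hold=83.1086 ⇒ V=84.9411 exercise | (k=7,j=2): S=58.2872, (K−S)⁺=71.6728, hold=69.8403 ⇒ V=71.6728 exercise | (k=7,j=3): S=75.4661, (K−S)⁺=54.4939, hold=52.6613 ⇒ V=54.4939 exercise | (k=7,j=4): S=97.7082, (K−S)⁺=32.2518, hold=30.4193 ⇒ V=32.2518 exercise | (k=7,j=5): S=126.5055, (K−S)⁺=3.4545, hold=9.6707 ⇒ V=9.6707 continue | (k=7,j=6): S=163.7903, (K−S)⁺=0.0000, hold=0.7641 ⇒ V=0.7641 continue | (k=7,j=7): S=212.0640, (K−S)⁺=0.0000, hold=0.0000 ⇒ V=0.0000 continue  boundary S*=97.7082
step 6: (k=6,j=0): S=39.5645, (K−S)⁺=90.3955, hold=88.5630 ⇒ V=90.3955 exercise | (k=6,j=1): S=51.2252, (K−S)⁺=78.7348, hold=76.9022 ⇒ V=78.7348 exercise | (k=6,j=2): S=66.3228, (K−S)⁺=63.6372, hold=61.8047 ⇒ V=63.6372 exercise | (k=6,j=3): S=85.8700, (K−S)⁺=44.0900, hold=42.2575 ⇒ V=44.0900 exercise | (k=6,j=4): S=111.1783, (K−S)⁺=18.7817, hold=20.1542 ⇒ V=20.1542 continue | (k=6,j=5): S=143.9458, (K−S)⁺=0.0000, hold=4.9421 ⇒ V=4.9421 continue | (k=6,j=6): S=186.3707, (K−S)⁺=0.0000, hold=0.3593 ⇒ V=0.3593 continue  boundary S*=85.8700
step 5: (k=5,j=0): S=45.0189, (K−S)⁺=84.9411, hold=83.1086 ⇒ V=84.9411 exercise | (k=5,j=1): S=58.2872, (K−S)⁺=71.6728, hold=69.8403 ⇒ V=71.6728 exercise | (k=5,j=2): S=75.4661, (K−S)⁺=54.4939, hold=52.6613 ⇒ V=54.4939 exercise | (k=5,j=3): S=97.7082, (K−S)⁺=32.2518, hold=31.1270 ⇒ V=32.2518 exercise | (k=5,j=4): S=126.5055, (K−S)⁺=3.4545, hold=12.0266 ⇒ V=12.0266 continue | (k=5,j=5): S=163.7903, (K−S)⁺=0.0000, hold=2.5095 ⇒ V=2.5095 continue  boundary S*=97.7082
step 4: (k=4,j=0): S=51.2252, (K−S)⁺=78.7348, hold=76.9022 ⇒ V=78.7348 exercise | (k=4,j=1): S=66.3228, (K−S)⁺=63.6372, hold=61.8047 ⇒ V=63.6372 exercise | (k=4,j=2): S=85.8700, (K−S)⁺=44.0900, hold=42.2575 ⇒ V=44.0900 exercise | (k=4,j=3): S=111.1783, (K−S)⁺=18.7817, hold=21.3690 ⇒ V=21.3690 continue | (k=4,j=4): S=143.9458, (K−S)⁺=0.0000, hold=6.9500 ⇒ V=6.9500 continue  boundary S*=85.8700
step 3: (k=3,j=0): S=58.2872, (K−S)⁺=71.6728, hold=69.8403 ⇒ V=71.6728 exercise | (k=3,j=1): S=75.4661, (K−S)⁺=54.4939, hold=52.6613 ⇒ V=54.4939 exercise | (k=3,j=2): S=97.7082, (K−S)⁺=32.2518, hold=31.7533 ⇒ V=32.2518 exercise | (k=3,j=3): S=126.5055, (K−S)⁺=3.4545, hold=13.6332 ⇒ V=13.6332 continue  boundary S*=97.7082
step 2: (k=2,j=0): S=66.3228, (K−S)⁺=63.6372, hold=61.8047 ⇒ V=63.6372 exercise | (k=2,j=1): S=85.8700, (K−S)⁺=44.0900, hold=42.2575 ⇒ V=44.0900 exercise | (k=2,j=2): S=111.1783, (K−S)⁺=18.7817, hold=22.1973 ⇒ V=22.1973 continue  boundary S*=85.8700
step 1: (k=1,j=0): S=75.4661, (K−S)⁺=54.4939, hold=52.6613 ⇒ V=54.4939 exercise | (k=1,j=1): S=97.7082, (K−S)⁺=32.2518, hold=32.1804 ⇒ V=32.2518 exercise  boundary S*=97.7082
step 0: (k=0,j=0): S=85.8700, (K−S)⁺=44.0900, hold=42.2575 ⇒ V=44.0900 exercise  boundary S*=85.8700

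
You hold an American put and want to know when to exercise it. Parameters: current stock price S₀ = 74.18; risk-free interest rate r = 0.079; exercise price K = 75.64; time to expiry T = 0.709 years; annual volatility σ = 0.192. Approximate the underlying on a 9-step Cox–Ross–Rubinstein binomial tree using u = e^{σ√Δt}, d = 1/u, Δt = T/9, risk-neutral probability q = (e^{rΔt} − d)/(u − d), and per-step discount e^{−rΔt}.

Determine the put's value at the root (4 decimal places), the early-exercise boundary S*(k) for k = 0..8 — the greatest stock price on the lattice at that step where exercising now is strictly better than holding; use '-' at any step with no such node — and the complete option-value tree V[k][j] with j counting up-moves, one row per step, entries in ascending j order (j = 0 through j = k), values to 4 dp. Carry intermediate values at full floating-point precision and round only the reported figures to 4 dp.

params: Δt=0.07878 u=1.05537 d=0.94754 q=0.54443 e^(-rΔt)=0.99380
t_9 payoffs: 29.9678 24.7702 18.9812 12.5333 5.3517 0.0000 0.0000 0.0000 0.0000 0.0000
t_8: node(8,0) S=48.2010 payoff=27.4390 vs cont=26.9697 → 27.4390 [stop]  node(8,1) S=53.6863 payoff=21.9537 vs cont=21.4844 → 21.9537 [stop]  node(8,2) S=59.7959 payoff=15.8441 vs cont=15.3748 → 15.8441 [stop]  node(8,3) S=66.6007 payoff=9.0393 vs cont=8.5700 → 9.0393 [stop]  node(8,4) S=74.1800 payoff=1.4600 vs cont=2.4230 → 2.4230 [wait]  node(8,5) S=82.6218 payoff=0.0000 vs cont=0.0000 → 0.0000 [wait]  node(8,6) S=92.0242 payoff=0.0000 vs cont=0.0000 → 0.0000 [wait]  node(8,7) S=102.4967 payoff=0.0000 vs cont=0.0000 → 0.0000 [wait]  node(8,8) S=114.1610 payoff=0.0000 vs cont=0.0000 → 0.0000 [wait]  ⇒ S*(8)=66.6007
t_7: node(7,0) S=50.8698 payoff=24.7702 vs cont=24.3009 → 24.7702 [stop]  node(7,1) S=56.6588 payoff=18.9812 vs cont=18.5119 → 18.9812 [stop]  node(7,2) S=63.1067 payoff=12.5333 vs cont=12.0641 → 12.5333 [stop]  node(7,3) S=70.2883 payoff=5.3517 vs cont=5.4034 → 5.4034 [wait]  node(7,4) S=78.2872 payoff=0.0000 vs cont=1.0970 → 1.0970 [wait]  node(7,5) S=87.1964 payoff=0.0000 vs cont=0.0000 → 0.0000 [wait]  node(7,6) S=97.1194 payoff=0.0000 vs cont=0.0000 → 0.0000 [wait]  node(7,7) S=108.1717 payoff=0.0000 vs cont=0.0000 → 0.0000 [wait]  ⇒ S*(7)=63.1067
t_6: node(6,0) S=53.6863 payoff=21.9537 vs cont=21.4844 → 21.9537 [stop]  node(6,1) S=59.7959 payoff=15.8441 vs cont=15.3748 → 15.8441 [stop]  node(6,2) S=66.6007 payoff=9.0393 vs cont=8.5980 → 9.0393 [stop]  node(6,3) S=74.1800 payoff=1.4600 vs cont=3.0399 → 3.0399 [wait]  node(6,4) S=82.6218 payoff=0.0000 vs cont=0.4967 → 0.4967 [wait]  node(6,5) S=92.0242 payoff=0.0000 vs cont=0.0000 → 0.0000 [wait]  node(6,6) S=102.4967 payoff=0.0000 vs cont=0.0000 → 0.0000 [wait]  ⇒ S*(6)=66.6007
t_5: node(5,0) S=56.6588 payoff=18.9812 vs cont=18.5119 → 18.9812 [stop]  node(5,1) S=63.1067 payoff=12.5333 vs cont=12.0641 → 12.5333 [stop]  node(5,2) S=70.2883 payoff=5.3517 vs cont=5.7372 → 5.7372 [wait]  node(5,3) S=78.2872 payoff=0.0000 vs cont=1.6450 → 1.6450 [wait]  node(5,4) S=87.1964 payoff=0.0000 vs cont=0.2249 → 0.2249 [wait]  node(5,5) S=97.1194 payoff=0.0000 vs cont=0.0000 → 0.0000 [wait]  ⇒ S*(5)=63.1067
t_4: node(4,0) S=59.7959 payoff=15.8441 vs cont=15.3748 → 15.8441 [stop]  node(4,1) S=66.6007 payoff=9.0393 vs cont=8.7786 → 9.0393 [stop]  node(4,2) S=74.1800 payoff=1.4600 vs cont=3.4876 → 3.4876 [wait]  node(4,3) S=82.6218 payoff=0.0000 vs cont=0.8664 → 0.8664 [wait]  node(4,4) S=92.0242 payoff=0.0000 vs cont=0.1018 → 0.1018 [wait]  ⇒ S*(4)=66.6007
t_3: node(3,0) S=63.1067 payoff=12.5333 vs cont=12.0641 → 12.5333 [stop]  node(3,1) S=70.2883 payoff=5.3517 vs cont=5.9794 → 5.9794 [wait]  node(3,2) S=78.2872 payoff=0.0000 vs cont=2.0478 → 2.0478 [wait]  node(3,3) S=87.1964 payoff=0.0000 vs cont=0.4474 → 0.4474 [wait]  ⇒ S*(3)=63.1067
t_2: node(2,0) S=66.6007 payoff=9.0393 vs cont=8.9096 → 9.0393 [stop]  node(2,1) S=74.1800 payoff=1.4600 vs cont=3.8151 → 3.8151 [wait]  node(2,2) S=82.6218 payoff=0.0000 vs cont=1.1692 → 1.1692 [wait]  ⇒ S*(2)=66.6007
t_1: node(1,0) S=70.2883 payoff=5.3517 vs cont=6.1567 → 6.1567 [wait]  node(1,1) S=78.2872 payoff=0.0000 vs cont=2.3599 → 2.3599 [wait]  ⇒ S*(1)=-
t_0: node(0,0) S=74.1800 payoff=1.4600 vs cont=4.0642 → 4.0642 [wait]  ⇒ S*(0)=-

price = 4.0642
boundary = - - 66.6007 63.1067 66.6007 63.1067 66.6007 63.1067 66.6007
tree:
4.0642
6.1567 2.3599
9.0393 3.8151 1.1692
12.5333 5.9794 2.0478 0.4474
15.8441 9.0393 3.4876 0.8664 0.1018
18.9812 12.5333 5.7372 1.6450 0.2249 0.0000
21.9537 15.8441 9.0393 3.0399 0.4967 0.0000 0.0000
24.7702 18.9812 12.5333 5.4034 1.0970 0.0000 0.0000 0.0000
27.4390 21.9537 15.8441 9.0393 2.4230 0.0000 0.0000 0.0000 0.0000
29.9678 24.7702 18.9812 12.5333 5.3517 0.0000 0.0000 0.0000 0.0000 0.0000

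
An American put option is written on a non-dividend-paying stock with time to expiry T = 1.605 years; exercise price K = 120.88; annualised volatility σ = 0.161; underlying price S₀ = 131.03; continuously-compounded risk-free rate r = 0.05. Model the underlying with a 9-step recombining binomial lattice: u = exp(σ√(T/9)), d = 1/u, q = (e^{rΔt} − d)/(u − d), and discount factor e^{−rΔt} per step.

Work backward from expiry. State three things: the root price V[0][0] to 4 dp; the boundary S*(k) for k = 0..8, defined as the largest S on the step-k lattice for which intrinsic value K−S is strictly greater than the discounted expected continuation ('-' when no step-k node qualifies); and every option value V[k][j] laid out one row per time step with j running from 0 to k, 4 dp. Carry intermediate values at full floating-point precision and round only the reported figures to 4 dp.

price = 3.3659
boundary = - - - - 99.8299 106.8534 99.8299 106.8534 114.3710
tree:
3.3659
5.5948 1.5886
9.0295 2.8625 0.5673
14.0736 5.0303 1.1271 0.1164
21.0501 8.5682 2.2040 0.2603 0.0000
27.6119 14.0266 4.2207 0.5820 0.0000 0.0000
33.7424 21.0501 7.8555 1.3016 0.0000 0.0000 0.0000
39.4699 27.6119 14.0266 2.9106 0.0000 0.0000 0.0000 0.0000
44.8210 33.7424 21.0501 6.5090 0.0000 0.0000 0.0000 0.0000 0.0000
49.8203 39.4699 27.6119 14.0266 0.0000 0.0000 0.0000 0.0000 0.0000 0.0000

Δt=0.17833, u=1.07035, d=0.93427, q=0.54883, disc=e^(-rΔt)=0.99112
k=9 terminal: V=max(K-S,0) → 49.8203 39.4699 27.6119 14.0266 0.0000 0.0000 0.0000 0.0000 0.0000 0.0000
k=8: j=0 S=76.0590 intr=44.8210 cont=43.7479 V=44.8210[EX]; j=1 S=87.1376 intr=33.7424 cont=32.6693 V=33.7424[EX]; j=2 S=99.8299 intr=21.0501 cont=19.9770 V=21.0501[EX]; j=3 S=114.3710 intr=6.5090 cont=6.2723 V=6.5090[EX]; j=4 S=131.0300 intr=0.0000 cont=0.0000 V=0.0000[hold]; j=5 S=150.1156 intr=0.0000 cont=0.0000 V=0.0000[hold]; j=6 S=171.9811 intr=0.0000 cont=0.0000 V=0.0000[hold]; j=7 S=197.0315 intr=0.0000 cont=0.0000 V=0.0000[hold]; j=8 S=225.7307 intr=0.0000 cont=0.0000 V=0.0000[hold]  S*(8)=114.3710
k=7: j=0 S=81.4101 intr=39.4699 cont=38.3968 V=39.4699[EX]; j=1 S=93.2681 intr=27.6119 cont=26.5388 V=27.6119[EX]; j=2 S=106.8534 intr=14.0266 cont=12.9536 V=14.0266[EX]; j=3 S=122.4174 intr=0.0000 cont=2.9106 V=2.9106[hold]; j=4 S=140.2485 intr=0.0000 cont=0.0000 V=0.0000[hold]; j=5 S=160.6768 intr=0.0000 cont=0.0000 V=0.0000[hold]; j=6 S=184.0807 intr=0.0000 cont=0.0000 V=0.0000[hold]; j=7 S=210.8935 intr=0.0000 cont=0.0000 V=0.0000[hold]  S*(7)=106.8534
k=6: j=0 S=87.1376 intr=33.7424 cont=32.6693 V=33.7424[EX]; j=1 S=99.8299 intr=21.0501 cont=19.9770 V=21.0501[EX]; j=2 S=114.3710 intr=6.5090 cont=7.8555 V=7.8555[hold]; j=3 S=131.0300 intr=0.0000 cont=1.3016 V=1.3016[hold]; j=4 S=150.1156 intr=0.0000 cont=0.0000 V=0.0000[hold]; j=5 S=171.9811 intr=0.0000 cont=0.0000 V=0.0000[hold]; j=6 S=197.0315 intr=0.0000 cont=0.0000 V=0.0000[hold]  S*(6)=99.8299
k=5: j=0 S=93.2681 intr=27.6119 cont=26.5388 V=27.6119[EX]; j=1 S=106.8534 intr=14.0266 cont=13.6860 V=14.0266[EX]; j=2 S=122.4174 intr=0.0000 cont=4.2207 V=4.2207[hold]; j=3 S=140.2485 intr=0.0000 cont=0.5820 V=0.5820[hold]; j=4 S=160.6768 intr=0.0000 cont=0.0000 V=0.0000[hold]; j=5 S=184.0807 intr=0.0000 cont=0.0000 V=0.0000[hold]  S*(5)=106.8534
k=4: j=0 S=99.8299 intr=21.0501 cont=19.9770 V=21.0501[EX]; j=1 S=114.3710 intr=6.5090 cont=8.5682 V=8.5682[hold]; j=2 S=131.0300 intr=0.0000 cont=2.2040 V=2.2040[hold]; j=3 S=150.1156 intr=0.0000 cont=0.2603 V=0.2603[hold]; j=4 S=171.9811 intr=0.0000 cont=0.0000 V=0.0000[hold]  S*(4)=99.8299
k=3: j=0 S=106.8534 intr=14.0266 cont=14.0736 V=14.0736[hold]; j=1 S=122.4174 intr=0.0000 cont=5.0303 V=5.0303[hold]; j=2 S=140.2485 intr=0.0000 cont=1.1271 V=1.1271[hold]; j=3 S=160.6768 intr=0.0000 cont=0.1164 V=0.1164[hold]  S*(3)=-
k=2: j=0 S=114.3710 intr=6.5090 cont=9.0295 V=9.0295[hold]; j=1 S=131.0300 intr=0.0000 cont=2.8625 V=2.8625[hold]; j=2 S=150.1156 intr=0.0000 cont=0.5673 V=0.5673[hold]  S*(2)=-
k=1: j=0 S=122.4174 intr=0.0000 cont=5.5948 V=5.5948[hold]; j=1 S=140.2485 intr=0.0000 cont=1.5886 V=1.5886[hold]  S*(1)=-
k=0: j=0 S=131.0300 intr=0.0000 cont=3.3659 V=3.3659[hold]  S*(0)=-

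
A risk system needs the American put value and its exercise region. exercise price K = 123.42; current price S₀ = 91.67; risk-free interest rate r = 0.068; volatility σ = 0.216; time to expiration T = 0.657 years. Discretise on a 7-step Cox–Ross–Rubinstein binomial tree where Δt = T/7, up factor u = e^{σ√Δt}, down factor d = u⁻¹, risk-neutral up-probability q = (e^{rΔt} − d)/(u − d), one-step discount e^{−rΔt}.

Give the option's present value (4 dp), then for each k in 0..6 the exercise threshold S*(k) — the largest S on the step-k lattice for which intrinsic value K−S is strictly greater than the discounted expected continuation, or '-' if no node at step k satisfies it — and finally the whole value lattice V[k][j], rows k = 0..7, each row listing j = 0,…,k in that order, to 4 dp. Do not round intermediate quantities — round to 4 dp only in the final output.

Δt=0.09386, u=1.06841, d=0.93597, q=0.53180, disc=e^(-rΔt)=0.99364
k=7 terminal: V=max(K-S,0) → 65.7362 57.5736 48.2559 37.6198 25.4786 11.6194 0.0000 0.0000
k=6: j=0 S=61.6301 intr=61.7899 cont=61.0047 V=61.7899[EX]; j=1 S=70.3512 intr=53.0688 cont=52.2837 V=53.0688[EX]; j=2 S=80.3062 intr=43.1138 cont=42.3286 V=43.1138[EX]; j=3 S=91.6700 intr=31.7500 cont=30.9648 V=31.7500[EX]; j=4 S=104.6418 intr=18.7782 cont=17.9930 V=18.7782[EX]; j=5 S=119.4492 intr=3.9708 cont=5.4055 V=5.4055[hold]; j=6 S=136.3519 intr=0.0000 cont=0.0000 V=0.0000[hold]  S*(6)=104.6418
k=5: j=0 S=65.8464 intr=57.5736 cont=56.7884 V=57.5736[EX]; j=1 S=75.1641 intr=48.2559 cont=47.4707 V=48.2559[EX]; j=2 S=85.8002 intr=37.6198 cont=36.8346 V=37.6198[EX]; j=3 S=97.9414 intr=25.4786 cont=24.6934 V=25.4786[EX]; j=4 S=111.8006 intr=11.6194 cont=11.5923 V=11.6194[EX]; j=5 S=127.6210 intr=0.0000 cont=2.5147 V=2.5147[hold]  S*(5)=111.8006
k=4: j=0 S=70.3512 intr=53.0688 cont=52.2837 V=53.0688[EX]; j=1 S=80.3062 intr=43.1138 cont=42.3286 V=43.1138[EX]; j=2 S=91.6700 intr=31.7500 cont=30.9648 V=31.7500[EX]; j=3 S=104.6418 intr=18.7782 cont=17.9930 V=18.7782[EX]; j=4 S=119.4492 intr=3.9708 cont=6.7344 V=6.7344[hold]  S*(4)=104.6418
k=3: j=0 S=75.1641 intr=48.2559 cont=47.4707 V=48.2559[EX]; j=1 S=85.8002 intr=37.6198 cont=36.8346 V=37.6198[EX]; j=2 S=97.9414 intr=25.4786 cont=24.6934 V=25.4786[EX]; j=3 S=111.8006 intr=11.6194 cont=12.2945 V=12.2945[hold]  S*(3)=97.9414
k=2: j=0 S=80.3062 intr=43.1138 cont=42.3286 V=43.1138[EX]; j=1 S=91.6700 intr=31.7500 cont=30.9648 V=31.7500[EX]; j=2 S=104.6418 intr=18.7782 cont=18.3498 V=18.7782[EX]  S*(2)=104.6418
k=1: j=0 S=85.8002 intr=37.6198 cont=36.8346 V=37.6198[EX]; j=1 S=97.9414 intr=25.4786 cont=24.6934 V=25.4786[EX]  S*(1)=97.9414
k=0: j=0 S=91.6700 intr=31.7500 cont=30.9648 V=31.7500[EX]  S*(0)=91.6700

price = 31.7500
boundary = 91.6700 97.9414 104.6418 97.9414 104.6418 111.8006 104.6418
tree:
31.7500
37.6198 25.4786
43.1138 31.7500 18.7782
48.2559 37.6198 25.4786 12.2945
53.0688 43.1138 31.7500 18.7782 6.7344
57.5736 48.2559 37.6198 25.4786 11.6194 2.5147
61.7899 53.0688 43.1138 31.7500 18.7782 5.4055 0.0000
65.7362 57.5736 48.2559 37.6198 25.4786 11.6194 0.0000 0.0000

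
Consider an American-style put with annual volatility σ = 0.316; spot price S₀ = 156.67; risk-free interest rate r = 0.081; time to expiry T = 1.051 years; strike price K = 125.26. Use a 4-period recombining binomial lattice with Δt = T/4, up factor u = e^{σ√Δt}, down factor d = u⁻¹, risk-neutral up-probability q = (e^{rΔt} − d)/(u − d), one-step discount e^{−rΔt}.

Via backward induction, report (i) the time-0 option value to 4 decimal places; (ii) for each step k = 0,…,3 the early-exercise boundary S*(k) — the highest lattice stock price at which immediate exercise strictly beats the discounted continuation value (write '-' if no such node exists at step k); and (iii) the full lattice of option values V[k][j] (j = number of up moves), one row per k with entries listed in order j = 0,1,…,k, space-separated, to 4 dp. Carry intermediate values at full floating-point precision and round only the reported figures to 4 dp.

Δt=0.26275, u=1.17584, d=0.85046, q=0.52570, disc=e^(-rΔt)=0.97894
k=4 terminal: V=max(K-S,0) → 43.3004 11.9436 0.0000 0.0000 0.0000
k=3: j=0 S=96.3710 intr=28.8890 cont=26.2513 V=28.8890[EX]; j=1 S=133.2414 intr=0.0000 cont=5.5455 V=5.5455[hold]; j=2 S=184.2181 intr=0.0000 cont=0.0000 V=0.0000[hold]; j=3 S=254.6980 intr=0.0000 cont=0.0000 V=0.0000[hold]  S*(3)=96.3710
k=2: j=0 S=113.3164 intr=11.9436 cont=16.2673 V=16.2673[hold]; j=1 S=156.6700 intr=0.0000 cont=2.5748 V=2.5748[hold]; j=2 S=216.6102 intr=0.0000 cont=0.0000 V=0.0000[hold]  S*(2)=-
k=1: j=0 S=133.2414 intr=0.0000 cont=8.8781 V=8.8781[hold]; j=1 S=184.2181 intr=0.0000 cont=1.1955 V=1.1955[hold]  S*(1)=-
k=0: j=0 S=156.6700 intr=0.0000 cont=4.7374 V=4.7374[hold]  S*(0)=-

price = 4.7374
boundary = - - - 96.3710
tree:
4.7374
8.8781 1.1955
16.2673 2.5748 0.0000
28.8890 5.5455 0.0000 0.0000
43.3004 11.9436 0.0000 0.0000 0.0000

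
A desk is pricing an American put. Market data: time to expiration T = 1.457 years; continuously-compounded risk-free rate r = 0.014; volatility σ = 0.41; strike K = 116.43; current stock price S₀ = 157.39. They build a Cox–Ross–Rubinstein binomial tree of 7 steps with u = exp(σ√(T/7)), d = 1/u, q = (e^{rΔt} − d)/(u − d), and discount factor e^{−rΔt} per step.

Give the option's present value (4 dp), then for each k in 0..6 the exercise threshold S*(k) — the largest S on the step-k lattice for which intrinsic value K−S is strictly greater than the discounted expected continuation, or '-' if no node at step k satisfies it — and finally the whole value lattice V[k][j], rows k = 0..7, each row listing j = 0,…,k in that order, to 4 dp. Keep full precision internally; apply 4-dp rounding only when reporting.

price = 10.5483
boundary = - - - - - 61.7727 74.4788
tree:
10.5483
15.6782 4.6204
22.6941 7.5786 1.1926
31.7924 12.2055 2.2196 0.0000
42.7564 19.1812 4.1310 0.0000 0.0000
54.6573 29.1197 7.6884 0.0000 0.0000 0.0000
65.1957 41.9512 14.3092 0.0000 0.0000 0.0000 0.0000
73.9363 54.6573 26.6315 0.0000 0.0000 0.0000 0.0000 0.0000

params: Δt=0.20814 u=1.20569 d=0.82940 q=0.46113 e^(-rΔt)=0.99709
t_7 payoffs: 73.9363 54.6573 26.6315 0.0000 0.0000 0.0000 0.0000 0.0000
t_6: node(6,0) S=51.2343 payoff=65.1957 vs cont=64.8569 → 65.1957 [stop]  node(6,1) S=74.4788 payoff=41.9512 vs cont=41.6124 → 41.9512 [stop]  node(6,2) S=108.2692 payoff=8.1608 vs cont=14.3092 → 14.3092 [wait]  node(6,3) S=157.3900 payoff=0.0000 vs cont=0.0000 → 0.0000 [wait]  node(6,4) S=228.7965 payoff=0.0000 vs cont=0.0000 → 0.0000 [wait]  node(6,5) S=332.5994 payoff=0.0000 vs cont=0.0000 → 0.0000 [wait]  node(6,6) S=483.4968 payoff=0.0000 vs cont=0.0000 → 0.0000 [wait]  ⇒ S*(6)=74.4788
t_5: node(5,0) S=61.7727 payoff=54.6573 vs cont=54.3185 → 54.6573 [stop]  node(5,1) S=89.7985 payoff=26.6315 vs cont=29.1197 → 29.1197 [wait]  node(5,2) S=130.5392 payoff=0.0000 vs cont=7.6884 → 7.6884 [wait]  node(5,3) S=189.7637 payoff=0.0000 vs cont=0.0000 → 0.0000 [wait]  node(5,4) S=275.8579 payoff=0.0000 vs cont=0.0000 → 0.0000 [wait]  node(5,5) S=401.0121 payoff=0.0000 vs cont=0.0000 → 0.0000 [wait]  ⇒ S*(5)=61.7727
t_4: node(4,0) S=74.4788 payoff=41.9512 vs cont=42.7564 → 42.7564 [wait]  node(4,1) S=108.2692 payoff=8.1608 vs cont=19.1812 → 19.1812 [wait]  node(4,2) S=157.3900 payoff=0.0000 vs cont=4.1310 → 4.1310 [wait]  node(4,3) S=228.7965 payoff=0.0000 vs cont=0.0000 → 0.0000 [wait]  node(4,4) S=332.5994 payoff=0.0000 vs cont=0.0000 → 0.0000 [wait]  ⇒ S*(4)=-
t_3: node(3,0) S=89.7985 payoff=26.6315 vs cont=31.7924 → 31.7924 [wait]  node(3,1) S=130.5392 payoff=0.0000 vs cont=12.2055 → 12.2055 [wait]  node(3,2) S=189.7637 payoff=0.0000 vs cont=2.2196 → 2.2196 [wait]  node(3,3) S=275.8579 payoff=0.0000 vs cont=0.0000 → 0.0000 [wait]  ⇒ S*(3)=-
t_2: node(2,0) S=108.2692 payoff=8.1608 vs cont=22.6941 → 22.6941 [wait]  node(2,1) S=157.3900 payoff=0.0000 vs cont=7.5786 → 7.5786 [wait]  node(2,2) S=228.7965 payoff=0.0000 vs cont=1.1926 → 1.1926 [wait]  ⇒ S*(2)=-
t_1: node(1,0) S=130.5392 payoff=0.0000 vs cont=15.6782 → 15.6782 [wait]  node(1,1) S=189.7637 payoff=0.0000 vs cont=4.6204 → 4.6204 [wait]  ⇒ S*(1)=-
t_0: node(0,0) S=157.3900 payoff=0.0000 vs cont=10.5483 → 10.5483 [wait]  ⇒ S*(0)=-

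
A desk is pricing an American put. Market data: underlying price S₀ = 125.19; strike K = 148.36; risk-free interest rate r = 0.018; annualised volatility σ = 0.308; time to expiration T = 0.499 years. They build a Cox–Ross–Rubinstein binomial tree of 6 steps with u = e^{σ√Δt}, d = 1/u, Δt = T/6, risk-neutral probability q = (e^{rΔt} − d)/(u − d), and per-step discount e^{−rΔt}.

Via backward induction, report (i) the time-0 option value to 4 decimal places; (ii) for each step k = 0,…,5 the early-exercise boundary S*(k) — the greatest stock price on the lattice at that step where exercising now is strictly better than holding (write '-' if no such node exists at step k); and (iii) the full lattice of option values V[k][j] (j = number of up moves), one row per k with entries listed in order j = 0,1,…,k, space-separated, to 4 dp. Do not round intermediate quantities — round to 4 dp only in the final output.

Δt=0.08317, u=1.09289, d=0.91501, q=0.48623, disc=e^(-rΔt)=0.99850
k=6 terminal: V=max(K-S,0) → 74.8887 60.6057 43.5461 23.1700 0.0000 0.0000 0.0000
k=5: j=0 S=80.2958 intr=68.0642 cont=67.8422 V=68.0642[EX]; j=1 S=95.9055 intr=52.4545 cont=52.2325 V=52.4545[EX]; j=2 S=114.5498 intr=33.8102 cont=33.5883 V=33.8102[EX]; j=3 S=136.8185 intr=11.5415 cont=11.8862 V=11.8862[hold]; j=4 S=163.4164 intr=0.0000 cont=0.0000 V=0.0000[hold]; j=5 S=195.1849 intr=0.0000 cont=0.0000 V=0.0000[hold]  S*(5)=114.5498
k=4: j=0 S=87.7543 intr=60.6057 cont=60.3838 V=60.6057[EX]; j=1 S=104.8139 intr=43.5461 cont=43.3241 V=43.5461[EX]; j=2 S=125.1900 intr=23.1700 cont=23.1155 V=23.1700[EX]; j=3 S=149.5272 intr=0.0000 cont=6.0976 V=6.0976[hold]; j=4 S=178.5957 intr=0.0000 cont=0.0000 V=0.0000[hold]  S*(4)=125.1900
k=3: j=0 S=95.9055 intr=52.4545 cont=52.2325 V=52.4545[EX]; j=1 S=114.5498 intr=33.8102 cont=33.5883 V=33.8102[EX]; j=2 S=136.8185 intr=11.5415 cont=14.8466 V=14.8466[hold]; j=3 S=163.4164 intr=0.0000 cont=3.1281 V=3.1281[hold]  S*(3)=114.5498
k=2: j=0 S=104.8139 intr=43.5461 cont=43.3241 V=43.5461[EX]; j=1 S=125.1900 intr=23.1700 cont=24.5528 V=24.5528[hold]; j=2 S=149.5272 intr=0.0000 cont=9.1350 V=9.1350[hold]  S*(2)=104.8139
k=1: j=0 S=114.5498 intr=33.8102 cont=34.2596 V=34.2596[hold]; j=1 S=136.8185 intr=11.5415 cont=17.0307 V=17.0307[hold]  S*(1)=-
k=0: j=0 S=125.1900 intr=23.1700 cont=25.8436 V=25.8436[hold]  S*(0)=-

price = 25.8436
boundary = - - 104.8139 114.5498 125.1900 114.5498
tree:
25.8436
34.2596 17.0307
43.5461 24.5528 9.1350
52.4545 33.8102 14.8466 3.1281
60.6057 43.5461 23.1700 6.0976 0.0000
68.0642 52.4545 33.8102 11.8862 0.0000 0.0000
74.8887 60.6057 43.5461 23.1700 0.0000 0.0000 0.0000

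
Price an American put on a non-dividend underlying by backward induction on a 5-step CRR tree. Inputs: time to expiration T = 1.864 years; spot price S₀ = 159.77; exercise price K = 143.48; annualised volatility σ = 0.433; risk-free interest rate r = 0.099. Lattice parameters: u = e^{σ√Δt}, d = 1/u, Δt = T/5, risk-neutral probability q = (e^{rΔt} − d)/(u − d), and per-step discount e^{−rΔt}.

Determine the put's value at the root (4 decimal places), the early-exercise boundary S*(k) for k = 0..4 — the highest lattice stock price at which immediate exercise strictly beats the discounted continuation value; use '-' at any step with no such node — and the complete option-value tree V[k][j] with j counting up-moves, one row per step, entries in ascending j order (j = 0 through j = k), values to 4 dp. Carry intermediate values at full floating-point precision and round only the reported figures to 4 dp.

price = 19.1471
boundary = - - 94.1584 72.2838 94.1584
tree:
19.1471
31.2638 8.6766
49.3216 15.8627 2.2672
71.1962 28.3859 4.7483 0.0000
87.9889 49.3216 9.9446 0.0000 0.0000
100.8805 71.1962 20.8273 0.0000 0.0000 0.0000

params: Δt=0.37280 u=1.30262 d=0.76768 q=0.50457 e^(-rΔt)=0.96377
t_5 payoffs: 100.8805 71.1962 20.8273 0.0000 0.0000 0.0000
t_4: node(4,0) S=55.4911 payoff=87.9889 vs cont=82.7900 → 87.9889 [stop]  node(4,1) S=94.1584 payoff=49.3216 vs cont=44.1227 → 49.3216 [stop]  node(4,2) S=159.7700 payoff=0.0000 vs cont=9.9446 → 9.9446 [wait]  node(4,3) S=271.1011 payoff=0.0000 vs cont=0.0000 → 0.0000 [wait]  node(4,4) S=460.0102 payoff=0.0000 vs cont=0.0000 → 0.0000 [wait]  ⇒ S*(4)=94.1584
t_3: node(3,0) S=72.2838 payoff=71.1962 vs cont=65.9973 → 71.1962 [stop]  node(3,1) S=122.6527 payoff=20.8273 vs cont=28.3859 → 28.3859 [wait]  node(3,2) S=208.1197 payoff=0.0000 vs cont=4.7483 → 4.7483 [wait]  node(3,3) S=353.1420 payoff=0.0000 vs cont=0.0000 → 0.0000 [wait]  ⇒ S*(3)=72.2838
t_2: node(2,0) S=94.1584 payoff=49.3216 vs cont=47.7983 → 49.3216 [stop]  node(2,1) S=159.7700 payoff=0.0000 vs cont=15.8627 → 15.8627 [wait]  node(2,2) S=271.1011 payoff=0.0000 vs cont=2.2672 → 2.2672 [wait]  ⇒ S*(2)=94.1584
t_1: node(1,0) S=122.6527 payoff=20.8273 vs cont=31.2638 → 31.2638 [wait]  node(1,1) S=208.1197 payoff=0.0000 vs cont=8.6766 → 8.6766 [wait]  ⇒ S*(1)=-
t_0: node(0,0) S=159.7700 payoff=0.0000 vs cont=19.1471 → 19.1471 [wait]  ⇒ S*(0)=-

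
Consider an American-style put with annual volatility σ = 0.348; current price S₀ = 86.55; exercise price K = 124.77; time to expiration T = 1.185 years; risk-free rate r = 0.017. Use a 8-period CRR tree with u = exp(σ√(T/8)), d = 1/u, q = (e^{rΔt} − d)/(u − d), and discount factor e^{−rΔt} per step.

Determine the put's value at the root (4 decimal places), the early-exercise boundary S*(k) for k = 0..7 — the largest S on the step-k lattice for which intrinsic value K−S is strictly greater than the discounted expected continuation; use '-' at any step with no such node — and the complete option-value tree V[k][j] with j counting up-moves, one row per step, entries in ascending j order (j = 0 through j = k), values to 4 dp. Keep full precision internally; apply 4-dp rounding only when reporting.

price = 40.5297
boundary = - - 66.2114 75.7007 66.2114 75.7007 86.5500 98.9542
tree:
40.5297
49.4267 30.9483
58.5586 39.6338 21.5489
66.8584 49.0693 29.4548 12.9582
74.1178 58.5586 38.8274 19.2910 6.0541
80.4672 66.8584 49.0693 27.7562 10.0725 1.6617
86.0207 74.1178 58.5586 38.2200 16.3819 3.1789 0.0000
90.8780 80.4672 66.8584 49.0693 25.8158 6.0814 0.0000 0.0000
95.1265 86.0207 74.1178 58.5586 38.2200 11.6339 0.0000 0.0000 0.0000

Δt=0.14813, u=1.14332, d=0.87465, q=0.47595, disc=e^(-rΔt)=0.99749
k=8 terminal: V=max(K-S,0) → 95.1265 86.0207 74.1178 58.5586 38.2200 11.6339 0.0000 0.0000 0.0000
k=7: j=0 S=33.8920 intr=90.8780 cont=90.5642 V=90.8780[EX]; j=1 S=44.3028 intr=80.4672 cont=80.1534 V=80.4672[EX]; j=2 S=57.9116 intr=66.8584 cont=66.5446 V=66.8584[EX]; j=3 S=75.7007 intr=49.0693 cont=48.7555 V=49.0693[EX]; j=4 S=98.9542 intr=25.8158 cont=25.5020 V=25.8158[EX]; j=5 S=129.3506 intr=0.0000 cont=6.0814 V=6.0814[hold]; j=6 S=169.0841 intr=0.0000 cont=0.0000 V=0.0000[hold]; j=7 S=221.0228 intr=0.0000 cont=0.0000 V=0.0000[hold]  S*(7)=98.9542
k=6: j=0 S=38.7493 intr=86.0207 cont=85.7069 V=86.0207[EX]; j=1 S=50.6522 intr=74.1178 cont=73.8040 V=74.1178[EX]; j=2 S=66.2114 intr=58.5586 cont=58.2448 V=58.5586[EX]; j=3 S=86.5500 intr=38.2200 cont=37.9062 V=38.2200[EX]; j=4 S=113.1361 intr=11.6339 cont=16.3819 V=16.3819[hold]; j=5 S=147.8889 intr=0.0000 cont=3.1789 V=3.1789[hold]; j=6 S=193.3169 intr=0.0000 cont=0.0000 V=0.0000[hold]  S*(6)=86.5500
k=5: j=0 S=44.3028 intr=80.4672 cont=80.1534 V=80.4672[EX]; j=1 S=57.9116 intr=66.8584 cont=66.5446 V=66.8584[EX]; j=2 S=75.7007 intr=49.0693 cont=48.7555 V=49.0693[EX]; j=3 S=98.9542 intr=25.8158 cont=27.7562 V=27.7562[hold]; j=4 S=129.3506 intr=0.0000 cont=10.0725 V=10.0725[hold]; j=5 S=169.0841 intr=0.0000 cont=1.6617 V=1.6617[hold]  S*(5)=75.7007
k=4: j=0 S=50.6522 intr=74.1178 cont=73.8040 V=74.1178[EX]; j=1 S=66.2114 intr=58.5586 cont=58.2448 V=58.5586[EX]; j=2 S=86.5500 intr=38.2200 cont=38.8274 V=38.8274[hold]; j=3 S=113.1361 intr=11.6339 cont=19.2910 V=19.2910[hold]; j=4 S=147.8889 intr=0.0000 cont=6.0541 V=6.0541[hold]  S*(4)=66.2114
k=3: j=0 S=57.9116 intr=66.8584 cont=66.5446 V=66.8584[EX]; j=1 S=75.7007 intr=49.0693 cont=49.0439 V=49.0693[EX]; j=2 S=98.9542 intr=25.8158 cont=29.4548 V=29.4548[hold]; j=3 S=129.3506 intr=0.0000 cont=12.9582 V=12.9582[hold]  S*(3)=75.7007
k=2: j=0 S=66.2114 intr=58.5586 cont=58.2448 V=58.5586[EX]; j=1 S=86.5500 intr=38.2200 cont=39.6338 V=39.6338[hold]; j=2 S=113.1361 intr=11.6339 cont=21.5489 V=21.5489[hold]  S*(2)=66.2114
k=1: j=0 S=75.7007 intr=49.0693 cont=49.4267 V=49.4267[hold]; j=1 S=98.9542 intr=25.8158 cont=30.9483 V=30.9483[hold]  S*(1)=-
k=0: j=0 S=86.5500 intr=38.2200 cont=40.5297 V=40.5297[hold]  S*(0)=-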